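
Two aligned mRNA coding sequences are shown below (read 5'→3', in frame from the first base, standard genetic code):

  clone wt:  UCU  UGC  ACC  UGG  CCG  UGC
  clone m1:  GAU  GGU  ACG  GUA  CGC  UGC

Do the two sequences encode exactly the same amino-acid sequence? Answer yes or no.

Codon 1: UCU Ser / GAU Asp — nonsynonymous.
Codon 2: UGC Cys / GGU Gly — nonsynonymous.
Codon 3: ACC Thr / ACG Thr — synonymous.
Codon 4: UGG Trp / GUA Val — nonsynonymous.
Codon 5: CCG Pro / CGC Arg — nonsynonymous.
Codon 6: UGC Cys / UGC Cys — identical.
Nonsynonymous differences: 4 → different protein.

no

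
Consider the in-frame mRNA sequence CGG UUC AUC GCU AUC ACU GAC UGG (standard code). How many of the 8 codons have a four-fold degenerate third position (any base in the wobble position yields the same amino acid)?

Codon 1 CGG (Arg): third position 4-fold.
Codon 2 UUC (Phe): third position 2-fold.
Codon 3 AUC (Ile): third position 3-fold.
Codon 4 GCU (Ala): third position 4-fold.
Codon 5 AUC (Ile): third position 3-fold.
Codon 6 ACU (Thr): third position 4-fold.
Codon 7 GAC (Asp): third position 2-fold.
Codon 8 UGG (Trp): third position 1-fold.
Four-fold degenerate third positions: 3.

3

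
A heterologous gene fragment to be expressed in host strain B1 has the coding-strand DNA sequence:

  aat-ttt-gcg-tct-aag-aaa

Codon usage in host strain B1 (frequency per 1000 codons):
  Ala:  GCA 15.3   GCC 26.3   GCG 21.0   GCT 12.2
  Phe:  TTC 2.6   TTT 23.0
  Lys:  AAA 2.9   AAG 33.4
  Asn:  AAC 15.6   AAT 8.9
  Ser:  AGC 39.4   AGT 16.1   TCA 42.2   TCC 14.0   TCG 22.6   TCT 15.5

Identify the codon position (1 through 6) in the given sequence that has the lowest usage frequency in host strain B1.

Codon 1 AAT (Asn): 8.9 per 1000.
Codon 2 TTT (Phe): 23.0 per 1000.
Codon 3 GCG (Ala): 21.0 per 1000.
Codon 4 TCT (Ser): 15.5 per 1000.
Codon 5 AAG (Lys): 33.4 per 1000.
Codon 6 AAA (Lys): 2.9 per 1000.
Lowest frequency is 2.9 at codon 6.

6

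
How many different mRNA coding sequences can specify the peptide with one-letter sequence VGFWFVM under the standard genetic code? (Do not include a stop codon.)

256

Val: 4 codons.
Gly: 4 codons.
Phe: 2 codons.
Trp: 1 codon.
Phe: 2 codons.
Val: 4 codons.
Met: 1 codon.
4 × 4 × 2 × 1 × 2 × 4 × 1 = 256.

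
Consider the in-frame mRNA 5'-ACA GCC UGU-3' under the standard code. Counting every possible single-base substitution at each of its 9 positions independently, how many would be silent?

Codon 1 (ACA, Thr): 3 synonymous substitutions.
Codon 2 (GCC, Ala): 3 synonymous substitutions.
Codon 3 (UGU, Cys): 1 synonymous substitution.
Total: 3 + 3 + 1 = 7.

7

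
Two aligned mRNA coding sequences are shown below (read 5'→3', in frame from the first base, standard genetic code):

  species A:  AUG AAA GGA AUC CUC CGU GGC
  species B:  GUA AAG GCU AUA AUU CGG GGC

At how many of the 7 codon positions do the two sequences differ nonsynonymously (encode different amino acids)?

Codon 1: AUG Met / GUA Val — nonsynonymous.
Codon 2: AAA Lys / AAG Lys — synonymous.
Codon 3: GGA Gly / GCU Ala — nonsynonymous.
Codon 4: AUC Ile / AUA Ile — synonymous.
Codon 5: CUC Leu / AUU Ile — nonsynonymous.
Codon 6: CGU Arg / CGG Arg — synonymous.
Codon 7: GGC Gly / GGC Gly — identical.
Nonsynonymous differences: 3.

3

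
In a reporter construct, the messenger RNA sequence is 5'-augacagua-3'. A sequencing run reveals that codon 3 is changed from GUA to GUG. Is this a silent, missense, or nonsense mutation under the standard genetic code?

Position 9 falls in codon 3: GUA → Val.
After the substitution the codon is GUG → Val.
Both encode Val, so the change is synonymous.

silent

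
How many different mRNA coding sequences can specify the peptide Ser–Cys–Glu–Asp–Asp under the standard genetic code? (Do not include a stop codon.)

Ser: 6 codons.
Cys: 2 codons.
Glu: 2 codons.
Asp: 2 codons.
Asp: 2 codons.
6 × 2 × 2 × 2 × 2 = 96.

96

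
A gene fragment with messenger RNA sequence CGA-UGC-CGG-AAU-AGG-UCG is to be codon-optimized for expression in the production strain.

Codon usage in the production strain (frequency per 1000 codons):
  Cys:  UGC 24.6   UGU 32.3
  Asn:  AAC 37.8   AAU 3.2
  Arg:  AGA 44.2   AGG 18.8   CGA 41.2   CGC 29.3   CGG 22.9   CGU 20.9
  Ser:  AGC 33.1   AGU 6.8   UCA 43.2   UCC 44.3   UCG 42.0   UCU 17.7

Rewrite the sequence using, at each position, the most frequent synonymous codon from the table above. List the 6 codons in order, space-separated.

AGA UGU AGA AAC AGA UCC

Codon 1 (Arg): best is AGA at 44.2.
Codon 2 (Cys): best is UGU at 32.3.
Codon 3 (Arg): best is AGA at 44.2.
Codon 4 (Asn): best is AAC at 37.8.
Codon 5 (Arg): best is AGA at 44.2.
Codon 6 (Ser): best is UCC at 44.3.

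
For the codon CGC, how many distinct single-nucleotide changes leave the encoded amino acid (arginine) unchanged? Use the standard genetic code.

3

Position 1: none → 0 synonymous.
Position 2: none → 0 synonymous.
Position 3: CGU, CGA, CGG → 3 synonymous.
Total: 0 + 0 + 3 = 3.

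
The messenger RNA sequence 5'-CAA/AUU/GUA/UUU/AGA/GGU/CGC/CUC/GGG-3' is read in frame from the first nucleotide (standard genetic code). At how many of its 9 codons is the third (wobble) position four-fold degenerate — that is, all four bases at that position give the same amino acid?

Codon 1 CAA (Gln): third position 2-fold.
Codon 2 AUU (Ile): third position 3-fold.
Codon 3 GUA (Val): third position 4-fold.
Codon 4 UUU (Phe): third position 2-fold.
Codon 5 AGA (Arg): third position 2-fold.
Codon 6 GGU (Gly): third position 4-fold.
Codon 7 CGC (Arg): third position 4-fold.
Codon 8 CUC (Leu): third position 4-fold.
Codon 9 GGG (Gly): third position 4-fold.
Four-fold degenerate third positions: 5.

5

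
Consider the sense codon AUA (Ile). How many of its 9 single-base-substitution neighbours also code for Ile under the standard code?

Position 1: none → 0 synonymous.
Position 2: none → 0 synonymous.
Position 3: AUU, AUC → 2 synonymous.
Total: 0 + 0 + 2 = 2.

2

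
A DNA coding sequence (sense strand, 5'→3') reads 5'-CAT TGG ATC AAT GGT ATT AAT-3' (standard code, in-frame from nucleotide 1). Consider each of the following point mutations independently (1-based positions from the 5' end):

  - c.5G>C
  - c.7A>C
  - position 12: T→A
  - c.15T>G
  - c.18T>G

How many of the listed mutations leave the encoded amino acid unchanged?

1

Codon 2: TGG (Trp) → TCG (Ser) — missense.
Codon 3: ATC (Ile) → CTC (Leu) — missense.
Codon 4: AAT (Asn) → AAA (Lys) — missense.
Codon 5: GGT (Gly) → GGG (Gly) — synonymous.
Codon 6: ATT (Ile) → ATG (Met) — missense.
Synonymous: 1 of 5.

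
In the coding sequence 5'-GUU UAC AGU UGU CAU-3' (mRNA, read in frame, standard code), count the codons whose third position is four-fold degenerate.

1

Codon 1 GUU (Val): third position 4-fold.
Codon 2 UAC (Tyr): third position 2-fold.
Codon 3 AGU (Ser): third position 2-fold.
Codon 4 UGU (Cys): third position 2-fold.
Codon 5 CAU (His): third position 2-fold.
Four-fold degenerate third positions: 1.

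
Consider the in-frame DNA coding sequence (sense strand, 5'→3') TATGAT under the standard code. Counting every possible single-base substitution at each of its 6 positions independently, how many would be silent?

Codon 1 (TAT, Tyr): 1 synonymous substitution.
Codon 2 (GAT, Asp): 1 synonymous substitution.
Total: 1 + 1 = 2.

2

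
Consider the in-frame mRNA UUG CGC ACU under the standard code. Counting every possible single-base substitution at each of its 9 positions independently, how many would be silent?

8

Codon 1 (UUG, Leu): 2 synonymous substitutions.
Codon 2 (CGC, Arg): 3 synonymous substitutions.
Codon 3 (ACU, Thr): 3 synonymous substitutions.
Total: 2 + 3 + 3 = 8.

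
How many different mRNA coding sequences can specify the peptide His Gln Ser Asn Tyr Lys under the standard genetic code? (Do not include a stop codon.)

192

His: 2 codons.
Gln: 2 codons.
Ser: 6 codons.
Asn: 2 codons.
Tyr: 2 codons.
Lys: 2 codons.
2 × 2 × 6 × 2 × 2 × 2 = 192.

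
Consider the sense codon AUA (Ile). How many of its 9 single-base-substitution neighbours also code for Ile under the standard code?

2

Position 1: none → 0 synonymous.
Position 2: none → 0 synonymous.
Position 3: AUU, AUC → 2 synonymous.
Total: 0 + 0 + 2 = 2.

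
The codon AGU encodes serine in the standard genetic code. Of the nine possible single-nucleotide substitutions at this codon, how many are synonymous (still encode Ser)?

Position 1: none → 0 synonymous.
Position 2: none → 0 synonymous.
Position 3: AGC → 1 synonymous.
Total: 0 + 0 + 1 = 1.

1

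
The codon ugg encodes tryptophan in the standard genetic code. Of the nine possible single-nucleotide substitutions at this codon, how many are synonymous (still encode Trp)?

0

Position 1: none → 0 synonymous.
Position 2: none → 0 synonymous.
Position 3: none → 0 synonymous.
Total: 0 + 0 + 0 = 0.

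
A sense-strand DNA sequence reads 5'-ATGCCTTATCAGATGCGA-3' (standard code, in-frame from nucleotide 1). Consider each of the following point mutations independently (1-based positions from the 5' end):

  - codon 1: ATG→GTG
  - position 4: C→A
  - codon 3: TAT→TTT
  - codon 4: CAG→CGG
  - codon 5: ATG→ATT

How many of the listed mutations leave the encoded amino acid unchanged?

Codon 1: ATG (Met) → GTG (Val) — missense.
Codon 2: CCT (Pro) → ACT (Thr) — missense.
Codon 3: TAT (Tyr) → TTT (Phe) — missense.
Codon 4: CAG (Gln) → CGG (Arg) — missense.
Codon 5: ATG (Met) → ATT (Ile) — missense.
Synonymous: 0 of 5.

0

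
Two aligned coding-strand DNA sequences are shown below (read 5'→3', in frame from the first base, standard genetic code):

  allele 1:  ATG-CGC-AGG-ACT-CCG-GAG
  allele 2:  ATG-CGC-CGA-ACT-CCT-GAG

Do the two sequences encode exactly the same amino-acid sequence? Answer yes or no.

Codon 1: ATG Met / ATG Met — identical.
Codon 2: CGC Arg / CGC Arg — identical.
Codon 3: AGG Arg / CGA Arg — synonymous.
Codon 4: ACT Thr / ACT Thr — identical.
Codon 5: CCG Pro / CCT Pro — synonymous.
Codon 6: GAG Glu / GAG Glu — identical.
Nonsynonymous differences: 0 → same protein.

yes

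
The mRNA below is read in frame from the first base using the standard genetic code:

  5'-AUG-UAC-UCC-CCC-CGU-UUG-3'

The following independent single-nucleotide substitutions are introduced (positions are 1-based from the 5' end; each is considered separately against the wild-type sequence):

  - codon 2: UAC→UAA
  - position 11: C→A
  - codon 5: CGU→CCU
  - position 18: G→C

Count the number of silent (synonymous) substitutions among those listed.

0

Codon 2: UAC (Tyr) → UAA (Stop) — nonsense.
Codon 4: CCC (Pro) → CAC (His) — missense.
Codon 5: CGU (Arg) → CCU (Pro) — missense.
Codon 6: UUG (Leu) → UUC (Phe) — missense.
Synonymous: 0 of 4.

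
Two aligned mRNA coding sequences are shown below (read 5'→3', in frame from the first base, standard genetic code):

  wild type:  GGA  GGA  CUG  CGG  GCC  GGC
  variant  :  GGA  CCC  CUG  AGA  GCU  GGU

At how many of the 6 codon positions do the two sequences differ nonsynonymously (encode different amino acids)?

1

Codon 1: GGA Gly / GGA Gly — identical.
Codon 2: GGA Gly / CCC Pro — nonsynonymous.
Codon 3: CUG Leu / CUG Leu — identical.
Codon 4: CGG Arg / AGA Arg — synonymous.
Codon 5: GCC Ala / GCU Ala — synonymous.
Codon 6: GGC Gly / GGU Gly — synonymous.
Nonsynonymous differences: 1.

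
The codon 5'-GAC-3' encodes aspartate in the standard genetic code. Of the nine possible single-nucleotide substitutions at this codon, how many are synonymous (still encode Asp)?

1

Position 1: none → 0 synonymous.
Position 2: none → 0 synonymous.
Position 3: GAT → 1 synonymous.
Total: 0 + 0 + 1 = 1.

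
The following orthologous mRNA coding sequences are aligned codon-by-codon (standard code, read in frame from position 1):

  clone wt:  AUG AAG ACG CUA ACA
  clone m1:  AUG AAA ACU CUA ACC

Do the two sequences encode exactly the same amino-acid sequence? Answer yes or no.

Codon 1: AUG Met / AUG Met — identical.
Codon 2: AAG Lys / AAA Lys — synonymous.
Codon 3: ACG Thr / ACU Thr — synonymous.
Codon 4: CUA Leu / CUA Leu — identical.
Codon 5: ACA Thr / ACC Thr — synonymous.
Nonsynonymous differences: 0 → same protein.

yes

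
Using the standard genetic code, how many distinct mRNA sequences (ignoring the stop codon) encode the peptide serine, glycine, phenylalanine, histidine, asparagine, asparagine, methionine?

Ser: 6 codons.
Gly: 4 codons.
Phe: 2 codons.
His: 2 codons.
Asn: 2 codons.
Asn: 2 codons.
Met: 1 codon.
6 × 4 × 2 × 2 × 2 × 2 × 1 = 384.

384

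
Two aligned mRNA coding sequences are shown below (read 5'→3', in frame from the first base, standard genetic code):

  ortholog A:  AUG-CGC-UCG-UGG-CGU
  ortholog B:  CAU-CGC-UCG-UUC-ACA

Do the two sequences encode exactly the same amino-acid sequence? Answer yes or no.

no

Codon 1: AUG Met / CAU His — nonsynonymous.
Codon 2: CGC Arg / CGC Arg — identical.
Codon 3: UCG Ser / UCG Ser — identical.
Codon 4: UGG Trp / UUC Phe — nonsynonymous.
Codon 5: CGU Arg / ACA Thr — nonsynonymous.
Nonsynonymous differences: 3 → different protein.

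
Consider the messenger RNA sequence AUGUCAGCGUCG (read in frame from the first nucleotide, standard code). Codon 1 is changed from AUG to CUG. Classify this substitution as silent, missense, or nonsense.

missense

Position 1 falls in codon 1: AUG → Met.
After the substitution the codon is CUG → Leu.
Met ≠ Leu, so this is a missense mutation.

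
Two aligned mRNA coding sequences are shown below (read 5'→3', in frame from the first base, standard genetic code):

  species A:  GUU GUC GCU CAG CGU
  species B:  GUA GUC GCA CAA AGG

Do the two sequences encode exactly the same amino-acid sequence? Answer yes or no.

yes

Codon 1: GUU Val / GUA Val — synonymous.
Codon 2: GUC Val / GUC Val — identical.
Codon 3: GCU Ala / GCA Ala — synonymous.
Codon 4: CAG Gln / CAA Gln — synonymous.
Codon 5: CGU Arg / AGG Arg — synonymous.
Nonsynonymous differences: 0 → same protein.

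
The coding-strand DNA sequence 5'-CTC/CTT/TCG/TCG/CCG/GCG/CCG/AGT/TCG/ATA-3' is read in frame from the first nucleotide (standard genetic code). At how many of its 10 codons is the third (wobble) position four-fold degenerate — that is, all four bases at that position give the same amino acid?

8

Codon 1 CTC (Leu): third position 4-fold.
Codon 2 CTT (Leu): third position 4-fold.
Codon 3 TCG (Ser): third position 4-fold.
Codon 4 TCG (Ser): third position 4-fold.
Codon 5 CCG (Pro): third position 4-fold.
Codon 6 GCG (Ala): third position 4-fold.
Codon 7 CCG (Pro): third position 4-fold.
Codon 8 AGT (Ser): third position 2-fold.
Codon 9 TCG (Ser): third position 4-fold.
Codon 10 ATA (Ile): third position 3-fold.
Four-fold degenerate third positions: 8.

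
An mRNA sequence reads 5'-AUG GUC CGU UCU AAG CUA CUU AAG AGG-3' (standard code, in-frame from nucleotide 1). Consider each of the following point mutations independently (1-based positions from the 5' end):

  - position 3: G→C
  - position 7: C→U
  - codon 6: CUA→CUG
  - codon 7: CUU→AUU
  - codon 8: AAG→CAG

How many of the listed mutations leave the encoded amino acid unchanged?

Codon 1: AUG (Met) → AUC (Ile) — missense.
Codon 3: CGU (Arg) → UGU (Cys) — missense.
Codon 6: CUA (Leu) → CUG (Leu) — synonymous.
Codon 7: CUU (Leu) → AUU (Ile) — missense.
Codon 8: AAG (Lys) → CAG (Gln) — missense.
Synonymous: 1 of 5.

1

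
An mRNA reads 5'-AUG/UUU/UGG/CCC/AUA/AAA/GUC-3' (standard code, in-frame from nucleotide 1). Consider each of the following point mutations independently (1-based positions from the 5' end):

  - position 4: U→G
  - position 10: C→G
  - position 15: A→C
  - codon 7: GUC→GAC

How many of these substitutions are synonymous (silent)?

Codon 2: UUU (Phe) → GUU (Val) — missense.
Codon 4: CCC (Pro) → GCC (Ala) — missense.
Codon 5: AUA (Ile) → AUC (Ile) — synonymous.
Codon 7: GUC (Val) → GAC (Asp) — missense.
Synonymous: 1 of 4.

1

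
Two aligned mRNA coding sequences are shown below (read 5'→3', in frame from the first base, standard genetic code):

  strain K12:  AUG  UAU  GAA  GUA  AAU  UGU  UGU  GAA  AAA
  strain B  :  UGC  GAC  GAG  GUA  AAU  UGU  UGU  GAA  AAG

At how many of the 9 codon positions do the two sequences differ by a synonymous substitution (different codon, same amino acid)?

Codon 1: AUG Met / UGC Cys — nonsynonymous.
Codon 2: UAU Tyr / GAC Asp — nonsynonymous.
Codon 3: GAA Glu / GAG Glu — synonymous.
Codon 4: GUA Val / GUA Val — identical.
Codon 5: AAU Asn / AAU Asn — identical.
Codon 6: UGU Cys / UGU Cys — identical.
Codon 7: UGU Cys / UGU Cys — identical.
Codon 8: GAA Glu / GAA Glu — identical.
Codon 9: AAA Lys / AAG Lys — synonymous.
Synonymous differences: 2.

2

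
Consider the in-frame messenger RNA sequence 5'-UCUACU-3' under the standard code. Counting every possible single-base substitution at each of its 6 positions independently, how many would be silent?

Codon 1 (UCU, Ser): 3 synonymous substitutions.
Codon 2 (ACU, Thr): 3 synonymous substitutions.
Total: 3 + 3 = 6.

6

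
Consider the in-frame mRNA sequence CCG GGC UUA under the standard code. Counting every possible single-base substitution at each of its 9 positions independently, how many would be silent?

Codon 1 (CCG, Pro): 3 synonymous substitutions.
Codon 2 (GGC, Gly): 3 synonymous substitutions.
Codon 3 (UUA, Leu): 2 synonymous substitutions.
Total: 3 + 3 + 2 = 8.

8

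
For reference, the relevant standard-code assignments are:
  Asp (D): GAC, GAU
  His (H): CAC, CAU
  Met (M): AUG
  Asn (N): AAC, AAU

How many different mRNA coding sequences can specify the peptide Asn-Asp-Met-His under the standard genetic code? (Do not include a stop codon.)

Asn: 2 codons.
Asp: 2 codons.
Met: 1 codon.
His: 2 codons.
2 × 2 × 1 × 2 = 8.

8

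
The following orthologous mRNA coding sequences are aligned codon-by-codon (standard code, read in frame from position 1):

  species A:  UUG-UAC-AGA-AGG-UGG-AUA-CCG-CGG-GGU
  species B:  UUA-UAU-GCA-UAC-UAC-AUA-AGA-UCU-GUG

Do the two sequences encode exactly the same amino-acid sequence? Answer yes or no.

Codon 1: UUG Leu / UUA Leu — synonymous.
Codon 2: UAC Tyr / UAU Tyr — synonymous.
Codon 3: AGA Arg / GCA Ala — nonsynonymous.
Codon 4: AGG Arg / UAC Tyr — nonsynonymous.
Codon 5: UGG Trp / UAC Tyr — nonsynonymous.
Codon 6: AUA Ile / AUA Ile — identical.
Codon 7: CCG Pro / AGA Arg — nonsynonymous.
Codon 8: CGG Arg / UCU Ser — nonsynonymous.
Codon 9: GGU Gly / GUG Val — nonsynonymous.
Nonsynonymous differences: 6 → different protein.

no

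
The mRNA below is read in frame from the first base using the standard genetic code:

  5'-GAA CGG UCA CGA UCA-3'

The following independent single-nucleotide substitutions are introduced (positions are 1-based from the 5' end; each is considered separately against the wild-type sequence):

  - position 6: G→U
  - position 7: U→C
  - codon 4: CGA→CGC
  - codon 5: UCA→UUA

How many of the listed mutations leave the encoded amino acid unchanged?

Codon 2: CGG (Arg) → CGU (Arg) — synonymous.
Codon 3: UCA (Ser) → CCA (Pro) — missense.
Codon 4: CGA (Arg) → CGC (Arg) — synonymous.
Codon 5: UCA (Ser) → UUA (Leu) — missense.
Synonymous: 2 of 4.

2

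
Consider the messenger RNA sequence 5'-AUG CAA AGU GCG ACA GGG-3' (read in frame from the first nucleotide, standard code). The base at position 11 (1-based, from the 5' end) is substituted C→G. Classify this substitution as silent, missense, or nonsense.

Position 11 falls in codon 4: GCG → Ala.
After the substitution the codon is GGG → Gly.
Ala ≠ Gly, so this is a missense mutation.

missense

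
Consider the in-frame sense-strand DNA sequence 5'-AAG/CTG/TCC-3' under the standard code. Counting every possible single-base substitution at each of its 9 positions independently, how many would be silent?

Codon 1 (AAG, Lys): 1 synonymous substitution.
Codon 2 (CTG, Leu): 4 synonymous substitutions.
Codon 3 (TCC, Ser): 3 synonymous substitutions.
Total: 1 + 4 + 3 = 8.

8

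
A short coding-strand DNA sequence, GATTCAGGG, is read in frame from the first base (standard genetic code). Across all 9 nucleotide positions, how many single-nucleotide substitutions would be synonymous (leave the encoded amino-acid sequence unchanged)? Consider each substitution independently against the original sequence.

7

Codon 1 (GAT, Asp): 1 synonymous substitution.
Codon 2 (TCA, Ser): 3 synonymous substitutions.
Codon 3 (GGG, Gly): 3 synonymous substitutions.
Total: 1 + 3 + 3 = 7.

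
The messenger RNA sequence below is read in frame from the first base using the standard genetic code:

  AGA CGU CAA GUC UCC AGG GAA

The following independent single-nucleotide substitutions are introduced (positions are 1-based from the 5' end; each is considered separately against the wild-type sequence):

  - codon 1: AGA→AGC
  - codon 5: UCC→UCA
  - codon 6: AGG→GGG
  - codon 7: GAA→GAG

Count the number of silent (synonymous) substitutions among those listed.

2

Codon 1: AGA (Arg) → AGC (Ser) — missense.
Codon 5: UCC (Ser) → UCA (Ser) — synonymous.
Codon 6: AGG (Arg) → GGG (Gly) — missense.
Codon 7: GAA (Glu) → GAG (Glu) — synonymous.
Synonymous: 2 of 4.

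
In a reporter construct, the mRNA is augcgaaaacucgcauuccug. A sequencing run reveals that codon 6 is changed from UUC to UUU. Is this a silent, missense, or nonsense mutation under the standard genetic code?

Position 18 falls in codon 6: UUC → Phe.
After the substitution the codon is UUU → Phe.
Both encode Phe, so the change is synonymous.

silent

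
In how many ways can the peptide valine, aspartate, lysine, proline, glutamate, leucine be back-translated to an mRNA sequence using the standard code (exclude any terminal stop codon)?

768

Val: 4 codons.
Asp: 2 codons.
Lys: 2 codons.
Pro: 4 codons.
Glu: 2 codons.
Leu: 6 codons.
4 × 2 × 2 × 4 × 2 × 6 = 768.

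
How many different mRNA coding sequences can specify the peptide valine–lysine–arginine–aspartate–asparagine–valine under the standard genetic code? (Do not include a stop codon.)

Val: 4 codons.
Lys: 2 codons.
Arg: 6 codons.
Asp: 2 codons.
Asn: 2 codons.
Val: 4 codons.
4 × 2 × 6 × 2 × 2 × 4 = 768.

768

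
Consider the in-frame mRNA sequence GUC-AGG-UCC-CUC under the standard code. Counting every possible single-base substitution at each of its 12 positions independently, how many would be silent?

Codon 1 (GUC, Val): 3 synonymous substitutions.
Codon 2 (AGG, Arg): 2 synonymous substitutions.
Codon 3 (UCC, Ser): 3 synonymous substitutions.
Codon 4 (CUC, Leu): 3 synonymous substitutions.
Total: 3 + 2 + 3 + 3 = 11.

11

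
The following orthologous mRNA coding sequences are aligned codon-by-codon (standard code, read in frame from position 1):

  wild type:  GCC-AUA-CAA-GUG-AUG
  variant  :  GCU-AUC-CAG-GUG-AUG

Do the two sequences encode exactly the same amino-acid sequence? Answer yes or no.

Codon 1: GCC Ala / GCU Ala — synonymous.
Codon 2: AUA Ile / AUC Ile — synonymous.
Codon 3: CAA Gln / CAG Gln — synonymous.
Codon 4: GUG Val / GUG Val — identical.
Codon 5: AUG Met / AUG Met — identical.
Nonsynonymous differences: 0 → same protein.

yes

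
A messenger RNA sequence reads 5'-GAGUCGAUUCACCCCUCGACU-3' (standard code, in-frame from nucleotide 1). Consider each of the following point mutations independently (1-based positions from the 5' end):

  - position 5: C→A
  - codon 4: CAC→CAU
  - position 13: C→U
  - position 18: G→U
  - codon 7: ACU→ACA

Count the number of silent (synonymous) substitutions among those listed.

3

Codon 2: UCG (Ser) → UAG (Stop) — nonsense.
Codon 4: CAC (His) → CAU (His) — synonymous.
Codon 5: CCC (Pro) → UCC (Ser) — missense.
Codon 6: UCG (Ser) → UCU (Ser) — synonymous.
Codon 7: ACU (Thr) → ACA (Thr) — synonymous.
Synonymous: 3 of 5.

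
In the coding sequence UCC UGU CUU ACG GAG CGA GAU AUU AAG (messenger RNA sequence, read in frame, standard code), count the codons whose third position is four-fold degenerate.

Codon 1 UCC (Ser): third position 4-fold.
Codon 2 UGU (Cys): third position 2-fold.
Codon 3 CUU (Leu): third position 4-fold.
Codon 4 ACG (Thr): third position 4-fold.
Codon 5 GAG (Glu): third position 2-fold.
Codon 6 CGA (Arg): third position 4-fold.
Codon 7 GAU (Asp): third position 2-fold.
Codon 8 AUU (Ile): third position 3-fold.
Codon 9 AAG (Lys): third position 2-fold.
Four-fold degenerate third positions: 4.

4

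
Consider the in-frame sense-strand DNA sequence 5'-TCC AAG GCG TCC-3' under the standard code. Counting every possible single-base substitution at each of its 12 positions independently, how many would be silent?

Codon 1 (TCC, Ser): 3 synonymous substitutions.
Codon 2 (AAG, Lys): 1 synonymous substitution.
Codon 3 (GCG, Ala): 3 synonymous substitutions.
Codon 4 (TCC, Ser): 3 synonymous substitutions.
Total: 3 + 1 + 3 + 3 = 10.

10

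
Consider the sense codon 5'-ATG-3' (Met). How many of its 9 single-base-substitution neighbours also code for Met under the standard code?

0

Position 1: none → 0 synonymous.
Position 2: none → 0 synonymous.
Position 3: none → 0 synonymous.
Total: 0 + 0 + 0 = 0.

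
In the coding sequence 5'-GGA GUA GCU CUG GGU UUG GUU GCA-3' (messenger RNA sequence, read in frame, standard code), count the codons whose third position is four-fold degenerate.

7

Codon 1 GGA (Gly): third position 4-fold.
Codon 2 GUA (Val): third position 4-fold.
Codon 3 GCU (Ala): third position 4-fold.
Codon 4 CUG (Leu): third position 4-fold.
Codon 5 GGU (Gly): third position 4-fold.
Codon 6 UUG (Leu): third position 2-fold.
Codon 7 GUU (Val): third position 4-fold.
Codon 8 GCA (Ala): third position 4-fold.
Four-fold degenerate third positions: 7.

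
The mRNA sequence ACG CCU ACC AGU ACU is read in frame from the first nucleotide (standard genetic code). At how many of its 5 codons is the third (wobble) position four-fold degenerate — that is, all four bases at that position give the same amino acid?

Codon 1 ACG (Thr): third position 4-fold.
Codon 2 CCU (Pro): third position 4-fold.
Codon 3 ACC (Thr): third position 4-fold.
Codon 4 AGU (Ser): third position 2-fold.
Codon 5 ACU (Thr): third position 4-fold.
Four-fold degenerate third positions: 4.

4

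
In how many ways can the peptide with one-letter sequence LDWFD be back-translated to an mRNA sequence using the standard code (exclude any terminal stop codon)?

48

Leu: 6 codons.
Asp: 2 codons.
Trp: 1 codon.
Phe: 2 codons.
Asp: 2 codons.
6 × 2 × 1 × 2 × 2 = 48.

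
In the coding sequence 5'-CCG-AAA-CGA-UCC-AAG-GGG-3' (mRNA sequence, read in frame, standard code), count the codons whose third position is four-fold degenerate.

Codon 1 CCG (Pro): third position 4-fold.
Codon 2 AAA (Lys): third position 2-fold.
Codon 3 CGA (Arg): third position 4-fold.
Codon 4 UCC (Ser): third position 4-fold.
Codon 5 AAG (Lys): third position 2-fold.
Codon 6 GGG (Gly): third position 4-fold.
Four-fold degenerate third positions: 4.

4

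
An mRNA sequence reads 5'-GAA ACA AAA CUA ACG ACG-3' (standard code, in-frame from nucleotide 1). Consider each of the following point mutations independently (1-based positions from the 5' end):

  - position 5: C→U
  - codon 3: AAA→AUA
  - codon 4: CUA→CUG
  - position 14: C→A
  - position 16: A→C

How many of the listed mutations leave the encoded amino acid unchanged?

1

Codon 2: ACA (Thr) → AUA (Ile) — missense.
Codon 3: AAA (Lys) → AUA (Ile) — missense.
Codon 4: CUA (Leu) → CUG (Leu) — synonymous.
Codon 5: ACG (Thr) → AAG (Lys) — missense.
Codon 6: ACG (Thr) → CCG (Pro) — missense.
Synonymous: 1 of 5.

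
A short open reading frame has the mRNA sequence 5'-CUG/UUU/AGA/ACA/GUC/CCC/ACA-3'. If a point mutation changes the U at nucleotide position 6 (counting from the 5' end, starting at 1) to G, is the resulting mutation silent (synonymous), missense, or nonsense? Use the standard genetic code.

Position 6 falls in codon 2: UUU → Phe.
After the substitution the codon is UUG → Leu.
Phe ≠ Leu, so this is a missense mutation.

missense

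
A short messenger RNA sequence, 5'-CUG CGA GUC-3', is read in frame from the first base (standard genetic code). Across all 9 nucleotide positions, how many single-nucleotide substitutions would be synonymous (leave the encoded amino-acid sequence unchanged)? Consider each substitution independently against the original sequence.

Codon 1 (CUG, Leu): 4 synonymous substitutions.
Codon 2 (CGA, Arg): 4 synonymous substitutions.
Codon 3 (GUC, Val): 3 synonymous substitutions.
Total: 4 + 4 + 3 = 11.

11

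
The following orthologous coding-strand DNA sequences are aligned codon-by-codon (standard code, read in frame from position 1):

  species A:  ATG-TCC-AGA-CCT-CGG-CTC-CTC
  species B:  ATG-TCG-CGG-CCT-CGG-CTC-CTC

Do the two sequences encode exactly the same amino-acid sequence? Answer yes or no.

Codon 1: ATG Met / ATG Met — identical.
Codon 2: TCC Ser / TCG Ser — synonymous.
Codon 3: AGA Arg / CGG Arg — synonymous.
Codon 4: CCT Pro / CCT Pro — identical.
Codon 5: CGG Arg / CGG Arg — identical.
Codon 6: CTC Leu / CTC Leu — identical.
Codon 7: CTC Leu / CTC Leu — identical.
Nonsynonymous differences: 0 → same protein.

yes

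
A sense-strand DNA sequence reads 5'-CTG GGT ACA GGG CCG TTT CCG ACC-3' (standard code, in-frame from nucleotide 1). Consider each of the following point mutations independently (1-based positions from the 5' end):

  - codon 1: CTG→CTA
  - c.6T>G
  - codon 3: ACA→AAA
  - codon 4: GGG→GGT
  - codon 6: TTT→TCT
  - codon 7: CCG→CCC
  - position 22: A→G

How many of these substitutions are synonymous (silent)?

Codon 1: CTG (Leu) → CTA (Leu) — synonymous.
Codon 2: GGT (Gly) → GGG (Gly) — synonymous.
Codon 3: ACA (Thr) → AAA (Lys) — missense.
Codon 4: GGG (Gly) → GGT (Gly) — synonymous.
Codon 6: TTT (Phe) → TCT (Ser) — missense.
Codon 7: CCG (Pro) → CCC (Pro) — synonymous.
Codon 8: ACC (Thr) → GCC (Ala) — missense.
Synonymous: 4 of 7.

4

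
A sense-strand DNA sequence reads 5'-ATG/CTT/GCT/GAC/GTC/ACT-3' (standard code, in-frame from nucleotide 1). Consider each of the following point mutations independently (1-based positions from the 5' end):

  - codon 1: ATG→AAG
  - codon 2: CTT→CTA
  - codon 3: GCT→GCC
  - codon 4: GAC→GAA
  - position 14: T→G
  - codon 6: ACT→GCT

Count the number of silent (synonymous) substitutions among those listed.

2

Codon 1: ATG (Met) → AAG (Lys) — missense.
Codon 2: CTT (Leu) → CTA (Leu) — synonymous.
Codon 3: GCT (Ala) → GCC (Ala) — synonymous.
Codon 4: GAC (Asp) → GAA (Glu) — missense.
Codon 5: GTC (Val) → GGC (Gly) — missense.
Codon 6: ACT (Thr) → GCT (Ala) — missense.
Synonymous: 2 of 6.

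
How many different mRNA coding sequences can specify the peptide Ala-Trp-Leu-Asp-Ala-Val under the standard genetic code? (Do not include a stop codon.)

Ala: 4 codons.
Trp: 1 codon.
Leu: 6 codons.
Asp: 2 codons.
Ala: 4 codons.
Val: 4 codons.
4 × 1 × 6 × 2 × 4 × 4 = 768.

768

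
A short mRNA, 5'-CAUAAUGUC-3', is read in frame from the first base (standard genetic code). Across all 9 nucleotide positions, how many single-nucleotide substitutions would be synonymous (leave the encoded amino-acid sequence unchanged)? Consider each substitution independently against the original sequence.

Codon 1 (CAU, His): 1 synonymous substitution.
Codon 2 (AAU, Asn): 1 synonymous substitution.
Codon 3 (GUC, Val): 3 synonymous substitutions.
Total: 1 + 1 + 3 = 5.

5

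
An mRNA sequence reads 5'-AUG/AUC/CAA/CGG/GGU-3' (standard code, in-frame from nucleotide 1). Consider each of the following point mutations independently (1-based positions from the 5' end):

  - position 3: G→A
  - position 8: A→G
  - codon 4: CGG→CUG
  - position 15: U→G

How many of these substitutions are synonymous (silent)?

1

Codon 1: AUG (Met) → AUA (Ile) — missense.
Codon 3: CAA (Gln) → CGA (Arg) — missense.
Codon 4: CGG (Arg) → CUG (Leu) — missense.
Codon 5: GGU (Gly) → GGG (Gly) — synonymous.
Synonymous: 1 of 4.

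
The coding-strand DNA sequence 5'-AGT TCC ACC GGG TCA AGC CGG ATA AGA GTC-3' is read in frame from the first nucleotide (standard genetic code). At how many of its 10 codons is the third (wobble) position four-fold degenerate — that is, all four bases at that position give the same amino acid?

6

Codon 1 AGT (Ser): third position 2-fold.
Codon 2 TCC (Ser): third position 4-fold.
Codon 3 ACC (Thr): third position 4-fold.
Codon 4 GGG (Gly): third position 4-fold.
Codon 5 TCA (Ser): third position 4-fold.
Codon 6 AGC (Ser): third position 2-fold.
Codon 7 CGG (Arg): third position 4-fold.
Codon 8 ATA (Ile): third position 3-fold.
Codon 9 AGA (Arg): third position 2-fold.
Codon 10 GTC (Val): third position 4-fold.
Four-fold degenerate third positions: 6.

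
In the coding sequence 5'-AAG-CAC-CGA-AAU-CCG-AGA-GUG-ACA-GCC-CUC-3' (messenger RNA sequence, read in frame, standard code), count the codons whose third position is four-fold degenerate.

Codon 1 AAG (Lys): third position 2-fold.
Codon 2 CAC (His): third position 2-fold.
Codon 3 CGA (Arg): third position 4-fold.
Codon 4 AAU (Asn): third position 2-fold.
Codon 5 CCG (Pro): third position 4-fold.
Codon 6 AGA (Arg): third position 2-fold.
Codon 7 GUG (Val): third position 4-fold.
Codon 8 ACA (Thr): third position 4-fold.
Codon 9 GCC (Ala): third position 4-fold.
Codon 10 CUC (Leu): third position 4-fold.
Four-fold degenerate third positions: 6.

6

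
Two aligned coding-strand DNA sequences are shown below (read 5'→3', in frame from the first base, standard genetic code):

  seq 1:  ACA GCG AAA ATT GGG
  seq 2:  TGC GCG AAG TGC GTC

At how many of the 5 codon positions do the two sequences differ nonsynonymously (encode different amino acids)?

3

Codon 1: ACA Thr / TGC Cys — nonsynonymous.
Codon 2: GCG Ala / GCG Ala — identical.
Codon 3: AAA Lys / AAG Lys — synonymous.
Codon 4: ATT Ile / TGC Cys — nonsynonymous.
Codon 5: GGG Gly / GTC Val — nonsynonymous.
Nonsynonymous differences: 3.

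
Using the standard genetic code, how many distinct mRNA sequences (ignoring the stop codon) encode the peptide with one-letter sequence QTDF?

Gln: 2 codons.
Thr: 4 codons.
Asp: 2 codons.
Phe: 2 codons.
2 × 4 × 2 × 2 = 32.

32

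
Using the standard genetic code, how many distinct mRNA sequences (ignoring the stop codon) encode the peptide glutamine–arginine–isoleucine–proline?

Gln: 2 codons.
Arg: 6 codons.
Ile: 3 codons.
Pro: 4 codons.
2 × 6 × 3 × 4 = 144.

144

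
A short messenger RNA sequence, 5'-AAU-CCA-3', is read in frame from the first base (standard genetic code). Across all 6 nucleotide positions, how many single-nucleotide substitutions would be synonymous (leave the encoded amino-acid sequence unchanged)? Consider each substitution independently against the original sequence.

4

Codon 1 (AAU, Asn): 1 synonymous substitution.
Codon 2 (CCA, Pro): 3 synonymous substitutions.
Total: 1 + 3 = 4.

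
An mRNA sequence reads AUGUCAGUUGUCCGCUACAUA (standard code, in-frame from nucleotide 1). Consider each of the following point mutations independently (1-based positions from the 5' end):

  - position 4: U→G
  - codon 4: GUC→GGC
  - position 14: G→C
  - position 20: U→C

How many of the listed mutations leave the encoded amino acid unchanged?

Codon 2: UCA (Ser) → GCA (Ala) — missense.
Codon 4: GUC (Val) → GGC (Gly) — missense.
Codon 5: CGC (Arg) → CCC (Pro) — missense.
Codon 7: AUA (Ile) → ACA (Thr) — missense.
Synonymous: 0 of 4.

0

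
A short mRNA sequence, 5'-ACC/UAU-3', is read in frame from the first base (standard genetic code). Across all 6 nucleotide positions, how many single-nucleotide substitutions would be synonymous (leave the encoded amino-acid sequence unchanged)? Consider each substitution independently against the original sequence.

Codon 1 (ACC, Thr): 3 synonymous substitutions.
Codon 2 (UAU, Tyr): 1 synonymous substitution.
Total: 3 + 1 = 4.

4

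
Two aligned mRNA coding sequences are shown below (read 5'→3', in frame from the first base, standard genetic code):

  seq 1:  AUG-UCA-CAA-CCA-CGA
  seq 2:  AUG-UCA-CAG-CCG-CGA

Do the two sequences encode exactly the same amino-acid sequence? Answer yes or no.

Codon 1: AUG Met / AUG Met — identical.
Codon 2: UCA Ser / UCA Ser — identical.
Codon 3: CAA Gln / CAG Gln — synonymous.
Codon 4: CCA Pro / CCG Pro — synonymous.
Codon 5: CGA Arg / CGA Arg — identical.
Nonsynonymous differences: 0 → same protein.

yes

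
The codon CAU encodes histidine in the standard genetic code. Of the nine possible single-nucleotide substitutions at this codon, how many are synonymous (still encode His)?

Position 1: none → 0 synonymous.
Position 2: none → 0 synonymous.
Position 3: CAC → 1 synonymous.
Total: 0 + 0 + 1 = 1.

1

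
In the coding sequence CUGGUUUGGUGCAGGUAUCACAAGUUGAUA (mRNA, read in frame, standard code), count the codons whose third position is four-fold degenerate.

2

Codon 1 CUG (Leu): third position 4-fold.
Codon 2 GUU (Val): third position 4-fold.
Codon 3 UGG (Trp): third position 1-fold.
Codon 4 UGC (Cys): third position 2-fold.
Codon 5 AGG (Arg): third position 2-fold.
Codon 6 UAU (Tyr): third position 2-fold.
Codon 7 CAC (His): third position 2-fold.
Codon 8 AAG (Lys): third position 2-fold.
Codon 9 UUG (Leu): third position 2-fold.
Codon 10 AUA (Ile): third position 3-fold.
Four-fold degenerate third positions: 2.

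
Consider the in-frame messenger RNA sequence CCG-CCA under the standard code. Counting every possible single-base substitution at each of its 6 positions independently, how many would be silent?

6

Codon 1 (CCG, Pro): 3 synonymous substitutions.
Codon 2 (CCA, Pro): 3 synonymous substitutions.
Total: 3 + 3 = 6.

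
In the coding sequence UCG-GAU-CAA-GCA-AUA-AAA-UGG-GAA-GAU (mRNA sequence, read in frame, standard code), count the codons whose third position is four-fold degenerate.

Codon 1 UCG (Ser): third position 4-fold.
Codon 2 GAU (Asp): third position 2-fold.
Codon 3 CAA (Gln): third position 2-fold.
Codon 4 GCA (Ala): third position 4-fold.
Codon 5 AUA (Ile): third position 3-fold.
Codon 6 AAA (Lys): third position 2-fold.
Codon 7 UGG (Trp): third position 1-fold.
Codon 8 GAA (Glu): third position 2-fold.
Codon 9 GAU (Asp): third position 2-fold.
Four-fold degenerate third positions: 2.

2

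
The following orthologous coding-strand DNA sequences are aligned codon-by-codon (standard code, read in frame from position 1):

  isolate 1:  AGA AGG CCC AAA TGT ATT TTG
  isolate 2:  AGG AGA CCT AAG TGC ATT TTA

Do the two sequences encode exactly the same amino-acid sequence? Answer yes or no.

Codon 1: AGA Arg / AGG Arg — synonymous.
Codon 2: AGG Arg / AGA Arg — synonymous.
Codon 3: CCC Pro / CCT Pro — synonymous.
Codon 4: AAA Lys / AAG Lys — synonymous.
Codon 5: TGT Cys / TGC Cys — synonymous.
Codon 6: ATT Ile / ATT Ile — identical.
Codon 7: TTG Leu / TTA Leu — synonymous.
Nonsynonymous differences: 0 → same protein.

yes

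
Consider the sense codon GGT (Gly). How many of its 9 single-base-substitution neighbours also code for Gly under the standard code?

Position 1: none → 0 synonymous.
Position 2: none → 0 synonymous.
Position 3: GGC, GGA, GGG → 3 synonymous.
Total: 0 + 0 + 3 = 3.

3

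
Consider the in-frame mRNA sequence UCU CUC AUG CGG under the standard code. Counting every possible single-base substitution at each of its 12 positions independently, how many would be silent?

Codon 1 (UCU, Ser): 3 synonymous substitutions.
Codon 2 (CUC, Leu): 3 synonymous substitutions.
Codon 3 (AUG, Met): 0 synonymous substitutions.
Codon 4 (CGG, Arg): 4 synonymous substitutions.
Total: 3 + 3 + 0 + 4 = 10.

10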